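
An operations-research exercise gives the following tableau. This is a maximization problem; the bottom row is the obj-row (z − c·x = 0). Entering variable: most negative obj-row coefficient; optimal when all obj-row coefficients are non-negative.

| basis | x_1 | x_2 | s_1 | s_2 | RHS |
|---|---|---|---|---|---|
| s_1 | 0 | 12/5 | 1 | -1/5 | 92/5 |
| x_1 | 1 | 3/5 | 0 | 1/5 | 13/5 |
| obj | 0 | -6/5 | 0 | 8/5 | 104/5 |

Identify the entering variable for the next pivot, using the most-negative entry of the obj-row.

x_2

Negative obj-row entries: x_2: -6/5.
The most negative is -6/5 in column x_2, so x_2 enters.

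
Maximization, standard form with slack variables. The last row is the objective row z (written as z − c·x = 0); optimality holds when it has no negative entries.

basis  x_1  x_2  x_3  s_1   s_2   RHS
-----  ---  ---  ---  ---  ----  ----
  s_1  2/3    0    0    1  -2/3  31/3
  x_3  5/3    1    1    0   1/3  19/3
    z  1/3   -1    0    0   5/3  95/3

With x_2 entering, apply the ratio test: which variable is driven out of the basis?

Column x_2 entries and ratios — s_1: 0 ≤ 0, skip; x_3: (19/3)/1 = 19/3.
Smallest ratio is 19/3 in the row of x_3, so x_3 leaves.

x_3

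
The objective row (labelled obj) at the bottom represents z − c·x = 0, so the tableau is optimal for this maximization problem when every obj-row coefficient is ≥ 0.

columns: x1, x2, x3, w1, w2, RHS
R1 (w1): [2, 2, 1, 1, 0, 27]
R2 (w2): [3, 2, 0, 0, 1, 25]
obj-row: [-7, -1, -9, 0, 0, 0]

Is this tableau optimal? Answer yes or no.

The obj-row has a negative entry -9 in column x3, so it is not optimal.

no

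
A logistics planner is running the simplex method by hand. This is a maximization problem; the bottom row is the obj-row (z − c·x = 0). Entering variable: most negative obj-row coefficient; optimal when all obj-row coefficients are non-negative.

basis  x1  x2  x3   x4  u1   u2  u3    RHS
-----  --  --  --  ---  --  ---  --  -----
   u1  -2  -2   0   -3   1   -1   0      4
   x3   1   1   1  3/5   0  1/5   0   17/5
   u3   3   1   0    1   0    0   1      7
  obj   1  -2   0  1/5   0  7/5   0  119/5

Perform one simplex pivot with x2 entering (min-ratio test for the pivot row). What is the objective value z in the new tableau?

153/5

Ratio test on column x2 — row 1: entry -2 ≤ 0; row 2: (17/5)/1 = 17/5; row 3: 7/1 = 7. Minimum is 17/5 at row 2 (x3 leaves); pivot element 1.
Pivot on row 2; the obj-row RHS becomes 119/5 − (-2)·(17/5) = 153/5.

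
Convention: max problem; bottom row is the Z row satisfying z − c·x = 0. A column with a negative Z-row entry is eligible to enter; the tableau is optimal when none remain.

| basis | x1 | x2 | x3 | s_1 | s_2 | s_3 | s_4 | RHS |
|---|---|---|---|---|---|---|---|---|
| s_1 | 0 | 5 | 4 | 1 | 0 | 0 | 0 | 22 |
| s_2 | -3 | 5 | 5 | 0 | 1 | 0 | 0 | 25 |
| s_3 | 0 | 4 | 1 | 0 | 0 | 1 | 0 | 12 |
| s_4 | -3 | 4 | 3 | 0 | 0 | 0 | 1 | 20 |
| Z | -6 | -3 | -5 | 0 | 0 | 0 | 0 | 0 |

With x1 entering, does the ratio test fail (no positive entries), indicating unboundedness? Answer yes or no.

yes

Every constraint-row entry in column x1 is ≤ 0, so increasing x1 is unbounded.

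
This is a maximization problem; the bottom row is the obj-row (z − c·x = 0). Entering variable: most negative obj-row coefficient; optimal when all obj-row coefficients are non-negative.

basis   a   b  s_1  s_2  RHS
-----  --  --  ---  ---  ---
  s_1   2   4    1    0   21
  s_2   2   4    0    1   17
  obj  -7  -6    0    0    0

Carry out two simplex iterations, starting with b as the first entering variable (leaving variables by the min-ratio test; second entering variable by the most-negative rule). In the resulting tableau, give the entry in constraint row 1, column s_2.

Ratio test on column b — row 1: 21/4 = 21/4; row 2: 17/4 = 17/4. Minimum is 17/4 at row 2 (s_2 leaves); pivot element 4.
Divide row 2 by 4; eliminate column b from the other rows.
Second iteration: most negative obj-row entry is -4 in column a, so a enters.
Ratio test on column a — row 1: entry 0 ≤ 0; row 2: (17/4)/(1/2) = 17/2. Minimum is 17/2 at row 2 (b leaves); pivot element 1/2.
Divide row 2 by 1/2; eliminate column a from the other rows.
After both pivots, the entry at constraint row 1, column s_2 is -1.

-1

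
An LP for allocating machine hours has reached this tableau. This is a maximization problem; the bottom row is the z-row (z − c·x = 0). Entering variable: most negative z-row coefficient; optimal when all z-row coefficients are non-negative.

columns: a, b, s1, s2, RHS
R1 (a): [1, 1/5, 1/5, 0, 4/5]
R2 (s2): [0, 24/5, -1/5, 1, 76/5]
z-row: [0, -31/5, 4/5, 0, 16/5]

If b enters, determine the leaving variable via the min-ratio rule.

Column b entries and ratios — a: (4/5)/(1/5) = 4; s2: (76/5)/(24/5) = 19/6.
Smallest ratio is 19/6 in the row of s2, so s2 leaves.

s2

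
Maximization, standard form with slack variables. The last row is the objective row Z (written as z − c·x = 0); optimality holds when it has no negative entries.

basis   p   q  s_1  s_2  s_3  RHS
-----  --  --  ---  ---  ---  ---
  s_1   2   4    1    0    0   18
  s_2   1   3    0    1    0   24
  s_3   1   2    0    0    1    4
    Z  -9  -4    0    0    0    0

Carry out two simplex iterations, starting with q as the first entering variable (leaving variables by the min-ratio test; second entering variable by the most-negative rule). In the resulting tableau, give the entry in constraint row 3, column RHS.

4

Ratio test on column q — row 1: 18/4 = 9/2; row 2: 24/3 = 8; row 3: 4/2 = 2. Minimum is 2 at row 3 (s_3 leaves); pivot element 2.
Divide row 3 by 2; eliminate column q from the other rows.
Second iteration: most negative Z-row entry is -7 in column p, so p enters.
Ratio test on column p — row 1: entry 0 ≤ 0; row 2: entry -1/2 ≤ 0; row 3: 2/(1/2) = 4. Minimum is 4 at row 3 (q leaves); pivot element 1/2.
Divide row 3 by 1/2; eliminate column p from the other rows.
After both pivots, the entry at constraint row 3, column RHS is 4.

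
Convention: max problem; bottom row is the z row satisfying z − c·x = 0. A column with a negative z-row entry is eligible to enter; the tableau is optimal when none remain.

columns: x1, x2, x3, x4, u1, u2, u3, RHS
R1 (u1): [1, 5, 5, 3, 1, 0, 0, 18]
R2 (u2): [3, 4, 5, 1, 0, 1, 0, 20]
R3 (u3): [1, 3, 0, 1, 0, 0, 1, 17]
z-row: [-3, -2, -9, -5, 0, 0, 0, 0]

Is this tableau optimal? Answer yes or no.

The z-row has a negative entry -9 in column x3, so it is not optimal.

no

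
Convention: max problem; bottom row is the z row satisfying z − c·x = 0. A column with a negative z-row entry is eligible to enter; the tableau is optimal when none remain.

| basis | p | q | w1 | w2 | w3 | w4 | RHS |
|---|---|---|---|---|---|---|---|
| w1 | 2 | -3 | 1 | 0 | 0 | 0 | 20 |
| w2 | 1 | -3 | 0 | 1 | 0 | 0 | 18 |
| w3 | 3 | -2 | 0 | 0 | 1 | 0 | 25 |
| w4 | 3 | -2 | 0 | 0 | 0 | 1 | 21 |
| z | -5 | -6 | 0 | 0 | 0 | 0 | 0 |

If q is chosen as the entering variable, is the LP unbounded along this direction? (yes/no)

yes

Every constraint-row entry in column q is ≤ 0, so increasing q is unbounded.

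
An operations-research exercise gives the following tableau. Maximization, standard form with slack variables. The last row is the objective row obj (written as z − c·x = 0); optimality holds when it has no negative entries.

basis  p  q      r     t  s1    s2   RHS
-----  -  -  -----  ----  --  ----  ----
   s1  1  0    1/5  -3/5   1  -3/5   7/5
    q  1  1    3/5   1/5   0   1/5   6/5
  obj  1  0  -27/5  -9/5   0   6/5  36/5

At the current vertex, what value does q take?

6/5

q is basic (row 2); its value is the RHS of that row, 6/5.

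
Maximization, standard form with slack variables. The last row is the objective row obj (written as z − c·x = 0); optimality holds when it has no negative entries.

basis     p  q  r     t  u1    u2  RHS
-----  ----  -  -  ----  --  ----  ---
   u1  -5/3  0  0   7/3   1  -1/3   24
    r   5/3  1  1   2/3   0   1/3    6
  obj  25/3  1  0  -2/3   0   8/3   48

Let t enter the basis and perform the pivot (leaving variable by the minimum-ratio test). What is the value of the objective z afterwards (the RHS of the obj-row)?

54

Ratio test on column t — row 1: 24/(7/3) = 72/7; row 2: 6/(2/3) = 9. Minimum is 9 at row 2 (r leaves); pivot element 2/3.
Pivot on row 2; the obj-row RHS becomes 48 − (-2/3)·9 = 54.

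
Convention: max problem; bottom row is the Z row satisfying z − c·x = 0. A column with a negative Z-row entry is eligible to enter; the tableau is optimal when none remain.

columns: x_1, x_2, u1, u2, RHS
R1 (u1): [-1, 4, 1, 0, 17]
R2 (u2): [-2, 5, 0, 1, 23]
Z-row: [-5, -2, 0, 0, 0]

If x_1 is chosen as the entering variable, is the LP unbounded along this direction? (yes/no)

Every constraint-row entry in column x_1 is ≤ 0, so increasing x_1 is unbounded.

yes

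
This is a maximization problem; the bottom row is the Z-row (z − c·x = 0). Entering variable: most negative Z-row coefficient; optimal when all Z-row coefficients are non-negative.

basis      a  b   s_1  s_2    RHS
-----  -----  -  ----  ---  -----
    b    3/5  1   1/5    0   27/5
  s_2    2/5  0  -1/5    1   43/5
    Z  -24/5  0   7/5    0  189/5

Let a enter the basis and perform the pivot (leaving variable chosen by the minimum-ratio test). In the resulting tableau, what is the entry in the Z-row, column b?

Ratio test on column a — row 1: (27/5)/(3/5) = 9; row 2: (43/5)/(2/5) = 43/2. Minimum is 9 at row 1 (b leaves); pivot element 3/5.
Divide row 1 by 3/5; eliminate column a from the other rows.
Z-row update in column b: 0 − (-24/5)·(5/3) = 8.

8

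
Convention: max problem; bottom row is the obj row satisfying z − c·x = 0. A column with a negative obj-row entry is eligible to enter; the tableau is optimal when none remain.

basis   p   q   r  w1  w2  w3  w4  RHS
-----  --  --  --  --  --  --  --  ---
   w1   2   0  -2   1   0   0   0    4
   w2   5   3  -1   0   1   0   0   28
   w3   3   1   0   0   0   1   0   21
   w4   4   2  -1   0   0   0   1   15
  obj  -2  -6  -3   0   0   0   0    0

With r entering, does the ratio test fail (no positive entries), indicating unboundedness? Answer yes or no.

yes

Every constraint-row entry in column r is ≤ 0, so increasing r is unbounded.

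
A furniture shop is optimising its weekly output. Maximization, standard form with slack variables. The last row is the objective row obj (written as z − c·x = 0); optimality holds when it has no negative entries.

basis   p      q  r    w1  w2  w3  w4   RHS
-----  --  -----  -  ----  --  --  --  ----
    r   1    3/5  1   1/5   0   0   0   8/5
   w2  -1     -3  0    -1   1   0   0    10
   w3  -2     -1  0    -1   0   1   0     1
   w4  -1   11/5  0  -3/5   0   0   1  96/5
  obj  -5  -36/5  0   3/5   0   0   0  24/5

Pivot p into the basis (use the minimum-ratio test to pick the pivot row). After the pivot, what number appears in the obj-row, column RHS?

Ratio test on column p — row 1: (8/5)/1 = 8/5; row 2: entry -1 ≤ 0; row 3: entry -2 ≤ 0; row 4: entry -1 ≤ 0. Minimum is 8/5 at row 1 (r leaves); pivot element 1.
Divide row 1 by 1; eliminate column p from the other rows.
obj-row update in column RHS: 24/5 − (-5)·(8/5) = 64/5.

64/5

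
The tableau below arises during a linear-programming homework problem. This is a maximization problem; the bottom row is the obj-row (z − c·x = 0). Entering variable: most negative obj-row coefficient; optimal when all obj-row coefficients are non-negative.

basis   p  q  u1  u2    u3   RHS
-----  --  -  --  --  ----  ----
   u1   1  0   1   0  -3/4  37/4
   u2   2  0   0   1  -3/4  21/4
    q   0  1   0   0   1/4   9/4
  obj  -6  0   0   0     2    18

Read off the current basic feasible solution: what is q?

q is basic (row 3); its value is the RHS of that row, 9/4.

9/4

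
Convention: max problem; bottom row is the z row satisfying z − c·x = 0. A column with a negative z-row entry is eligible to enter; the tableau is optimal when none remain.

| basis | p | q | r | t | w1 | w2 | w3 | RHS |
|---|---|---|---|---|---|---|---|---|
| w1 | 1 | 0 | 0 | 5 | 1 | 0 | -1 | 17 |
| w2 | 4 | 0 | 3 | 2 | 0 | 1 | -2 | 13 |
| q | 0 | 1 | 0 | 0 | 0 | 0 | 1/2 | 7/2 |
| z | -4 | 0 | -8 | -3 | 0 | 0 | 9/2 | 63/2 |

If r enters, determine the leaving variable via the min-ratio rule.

w2

Column r entries and ratios — w1: 0 ≤ 0, skip; w2: 13/3 = 13/3; q: 0 ≤ 0, skip.
Smallest ratio is 13/3 in the row of w2, so w2 leaves.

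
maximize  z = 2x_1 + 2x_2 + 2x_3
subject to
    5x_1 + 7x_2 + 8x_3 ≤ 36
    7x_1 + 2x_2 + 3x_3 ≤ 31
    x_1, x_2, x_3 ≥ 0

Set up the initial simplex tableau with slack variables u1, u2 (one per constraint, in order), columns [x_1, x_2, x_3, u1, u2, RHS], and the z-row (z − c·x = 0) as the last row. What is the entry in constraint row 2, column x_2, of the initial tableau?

Constraint 2 has coefficient 2 on x_2.

2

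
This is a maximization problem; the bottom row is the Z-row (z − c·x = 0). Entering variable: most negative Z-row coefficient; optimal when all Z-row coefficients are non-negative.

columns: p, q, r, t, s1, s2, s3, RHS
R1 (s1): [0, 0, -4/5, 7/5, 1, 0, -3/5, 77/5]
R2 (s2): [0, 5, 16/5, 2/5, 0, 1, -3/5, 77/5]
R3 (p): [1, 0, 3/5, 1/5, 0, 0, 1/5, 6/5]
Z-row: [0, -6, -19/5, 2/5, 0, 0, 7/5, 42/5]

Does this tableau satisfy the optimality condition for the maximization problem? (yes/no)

The Z-row has a negative entry -6 in column q, so it is not optimal.

no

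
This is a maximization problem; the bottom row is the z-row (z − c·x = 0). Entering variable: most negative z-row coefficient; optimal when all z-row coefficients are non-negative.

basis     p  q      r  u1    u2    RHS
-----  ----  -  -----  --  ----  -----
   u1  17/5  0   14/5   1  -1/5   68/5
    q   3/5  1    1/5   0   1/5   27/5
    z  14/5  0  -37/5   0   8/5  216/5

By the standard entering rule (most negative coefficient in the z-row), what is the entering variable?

r

Negative z-row entries: r: -37/5.
The most negative is -37/5 in column r, so r enters.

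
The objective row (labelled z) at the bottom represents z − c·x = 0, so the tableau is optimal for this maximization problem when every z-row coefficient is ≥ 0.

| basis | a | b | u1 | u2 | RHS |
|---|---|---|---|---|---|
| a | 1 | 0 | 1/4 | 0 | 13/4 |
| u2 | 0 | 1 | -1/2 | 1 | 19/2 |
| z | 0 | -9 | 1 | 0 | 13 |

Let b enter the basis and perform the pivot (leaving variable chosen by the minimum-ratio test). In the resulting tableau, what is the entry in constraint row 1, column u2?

Ratio test on column b — row 1: entry 0 ≤ 0; row 2: (19/2)/1 = 19/2. Minimum is 19/2 at row 2 (u2 leaves); pivot element 1.
Divide row 2 by 1; eliminate column b from the other rows.
Row 1 update in column u2: 0 − 0·1 = 0.

0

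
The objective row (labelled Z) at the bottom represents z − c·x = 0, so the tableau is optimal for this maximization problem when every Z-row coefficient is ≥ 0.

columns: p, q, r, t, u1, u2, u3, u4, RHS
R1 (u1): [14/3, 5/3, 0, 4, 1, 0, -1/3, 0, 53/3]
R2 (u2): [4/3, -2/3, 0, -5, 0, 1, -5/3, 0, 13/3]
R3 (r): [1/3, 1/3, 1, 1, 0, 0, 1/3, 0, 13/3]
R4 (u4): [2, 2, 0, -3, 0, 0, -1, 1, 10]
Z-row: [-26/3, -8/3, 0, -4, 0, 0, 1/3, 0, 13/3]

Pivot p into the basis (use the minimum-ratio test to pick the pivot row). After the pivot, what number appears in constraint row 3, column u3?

Ratio test on column p — row 1: (53/3)/(14/3) = 53/14; row 2: (13/3)/(4/3) = 13/4; row 3: (13/3)/(1/3) = 13; row 4: 10/2 = 5. Minimum is 13/4 at row 2 (u2 leaves); pivot element 4/3.
Divide row 2 by 4/3; eliminate column p from the other rows.
Row 3 update in column u3: 1/3 − (1/3)·(-5/4) = 3/4.

3/4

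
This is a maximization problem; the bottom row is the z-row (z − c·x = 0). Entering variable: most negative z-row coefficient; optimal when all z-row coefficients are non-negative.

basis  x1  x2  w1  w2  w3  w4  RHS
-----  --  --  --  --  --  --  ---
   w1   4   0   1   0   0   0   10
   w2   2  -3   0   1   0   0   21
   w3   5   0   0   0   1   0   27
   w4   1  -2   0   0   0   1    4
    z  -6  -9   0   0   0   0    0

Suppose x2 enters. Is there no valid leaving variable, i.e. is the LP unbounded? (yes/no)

yes

Every constraint-row entry in column x2 is ≤ 0, so increasing x2 is unbounded.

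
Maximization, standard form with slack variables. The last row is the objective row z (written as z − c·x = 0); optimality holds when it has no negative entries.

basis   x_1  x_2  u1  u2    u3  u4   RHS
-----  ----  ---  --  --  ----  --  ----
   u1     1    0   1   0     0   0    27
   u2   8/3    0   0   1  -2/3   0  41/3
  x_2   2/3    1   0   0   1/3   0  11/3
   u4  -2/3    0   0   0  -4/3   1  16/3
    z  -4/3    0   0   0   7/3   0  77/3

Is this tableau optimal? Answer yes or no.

no

The z-row has a negative entry -4/3 in column x_1, so it is not optimal.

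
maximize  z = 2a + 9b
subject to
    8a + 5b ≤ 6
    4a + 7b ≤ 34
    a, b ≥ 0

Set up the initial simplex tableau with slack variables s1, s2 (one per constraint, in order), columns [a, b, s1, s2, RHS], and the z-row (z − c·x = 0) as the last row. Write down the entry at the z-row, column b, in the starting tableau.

-9

The z-row carries the negated objective coefficients: the b entry is -9.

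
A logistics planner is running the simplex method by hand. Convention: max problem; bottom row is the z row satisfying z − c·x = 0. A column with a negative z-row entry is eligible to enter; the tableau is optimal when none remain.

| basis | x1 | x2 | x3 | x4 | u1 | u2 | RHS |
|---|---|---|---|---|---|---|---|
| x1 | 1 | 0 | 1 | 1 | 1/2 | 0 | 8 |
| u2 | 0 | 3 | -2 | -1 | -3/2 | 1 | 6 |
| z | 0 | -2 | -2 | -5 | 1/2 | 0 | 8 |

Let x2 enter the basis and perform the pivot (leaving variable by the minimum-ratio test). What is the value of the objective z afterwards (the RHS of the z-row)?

Ratio test on column x2 — row 1: entry 0 ≤ 0; row 2: 6/3 = 2. Minimum is 2 at row 2 (u2 leaves); pivot element 3.
Pivot on row 2; the z-row RHS becomes 8 − (-2)·2 = 12.

12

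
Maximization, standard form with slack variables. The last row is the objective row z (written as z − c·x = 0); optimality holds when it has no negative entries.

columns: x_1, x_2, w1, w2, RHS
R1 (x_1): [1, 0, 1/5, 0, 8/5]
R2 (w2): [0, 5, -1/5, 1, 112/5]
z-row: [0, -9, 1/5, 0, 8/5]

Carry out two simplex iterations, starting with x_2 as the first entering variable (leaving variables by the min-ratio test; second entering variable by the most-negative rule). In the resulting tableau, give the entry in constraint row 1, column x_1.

5

Ratio test on column x_2 — row 1: entry 0 ≤ 0; row 2: (112/5)/5 = 112/25. Minimum is 112/25 at row 2 (w2 leaves); pivot element 5.
Divide row 2 by 5; eliminate column x_2 from the other rows.
Second iteration: most negative z-row entry is -4/25 in column w1, so w1 enters.
Ratio test on column w1 — row 1: (8/5)/(1/5) = 8; row 2: entry -1/25 ≤ 0. Minimum is 8 at row 1 (x_1 leaves); pivot element 1/5.
Divide row 1 by 1/5; eliminate column w1 from the other rows.
After both pivots, the entry at constraint row 1, column x_1 is 5.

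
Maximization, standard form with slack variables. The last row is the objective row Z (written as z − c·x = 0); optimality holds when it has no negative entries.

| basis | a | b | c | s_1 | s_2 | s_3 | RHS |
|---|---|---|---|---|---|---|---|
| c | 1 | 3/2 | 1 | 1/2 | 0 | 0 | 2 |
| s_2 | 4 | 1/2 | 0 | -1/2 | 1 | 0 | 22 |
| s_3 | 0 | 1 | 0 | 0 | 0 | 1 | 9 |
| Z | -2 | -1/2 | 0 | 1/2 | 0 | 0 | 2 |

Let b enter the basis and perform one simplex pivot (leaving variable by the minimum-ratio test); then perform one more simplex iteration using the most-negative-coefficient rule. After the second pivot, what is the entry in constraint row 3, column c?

Ratio test on column b — row 1: 2/(3/2) = 4/3; row 2: 22/(1/2) = 44; row 3: 9/1 = 9. Minimum is 4/3 at row 1 (c leaves); pivot element 3/2.
Divide row 1 by 3/2; eliminate column b from the other rows.
Second iteration: most negative Z-row entry is -5/3 in column a, so a enters.
Ratio test on column a — row 1: (4/3)/(2/3) = 2; row 2: (64/3)/(11/3) = 64/11; row 3: entry -2/3 ≤ 0. Minimum is 2 at row 1 (b leaves); pivot element 2/3.
Divide row 1 by 2/3; eliminate column a from the other rows.
After both pivots, the entry at constraint row 3, column c is 0.

0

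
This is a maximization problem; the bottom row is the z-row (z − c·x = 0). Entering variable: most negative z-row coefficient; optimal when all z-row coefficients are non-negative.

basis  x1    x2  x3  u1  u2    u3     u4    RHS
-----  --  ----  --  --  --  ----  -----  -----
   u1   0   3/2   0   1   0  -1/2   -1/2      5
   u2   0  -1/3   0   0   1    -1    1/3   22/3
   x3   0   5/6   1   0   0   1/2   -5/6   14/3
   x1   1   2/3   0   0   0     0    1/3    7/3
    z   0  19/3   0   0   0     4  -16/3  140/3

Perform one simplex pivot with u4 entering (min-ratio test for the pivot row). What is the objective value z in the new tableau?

Ratio test on column u4 — row 1: entry -1/2 ≤ 0; row 2: (22/3)/(1/3) = 22; row 3: entry -5/6 ≤ 0; row 4: (7/3)/(1/3) = 7. Minimum is 7 at row 4 (x1 leaves); pivot element 1/3.
Pivot on row 4; the z-row RHS becomes 140/3 − (-16/3)·7 = 84.

84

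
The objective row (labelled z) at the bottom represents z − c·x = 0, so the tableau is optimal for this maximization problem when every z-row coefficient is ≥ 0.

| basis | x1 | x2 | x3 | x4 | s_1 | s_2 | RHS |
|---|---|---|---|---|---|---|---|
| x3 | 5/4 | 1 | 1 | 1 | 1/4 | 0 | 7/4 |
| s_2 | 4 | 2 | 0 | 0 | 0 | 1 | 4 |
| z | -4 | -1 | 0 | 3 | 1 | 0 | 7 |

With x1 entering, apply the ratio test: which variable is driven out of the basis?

Column x1 entries and ratios — x3: (7/4)/(5/4) = 7/5; s_2: 4/4 = 1.
Smallest ratio is 1 in the row of s_2, so s_2 leaves.

s_2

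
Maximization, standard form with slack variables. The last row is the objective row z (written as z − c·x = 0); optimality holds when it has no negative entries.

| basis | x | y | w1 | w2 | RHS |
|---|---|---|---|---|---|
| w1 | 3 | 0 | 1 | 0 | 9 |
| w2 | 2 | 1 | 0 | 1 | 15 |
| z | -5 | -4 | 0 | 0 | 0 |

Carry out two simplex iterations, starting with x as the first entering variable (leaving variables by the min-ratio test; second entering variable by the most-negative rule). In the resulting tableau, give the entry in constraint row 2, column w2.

Ratio test on column x — row 1: 9/3 = 3; row 2: 15/2 = 15/2. Minimum is 3 at row 1 (w1 leaves); pivot element 3.
Divide row 1 by 3; eliminate column x from the other rows.
Second iteration: most negative z-row entry is -4 in column y, so y enters.
Ratio test on column y — row 1: entry 0 ≤ 0; row 2: 9/1 = 9. Minimum is 9 at row 2 (w2 leaves); pivot element 1.
Divide row 2 by 1; eliminate column y from the other rows.
After both pivots, the entry at constraint row 2, column w2 is 1.

1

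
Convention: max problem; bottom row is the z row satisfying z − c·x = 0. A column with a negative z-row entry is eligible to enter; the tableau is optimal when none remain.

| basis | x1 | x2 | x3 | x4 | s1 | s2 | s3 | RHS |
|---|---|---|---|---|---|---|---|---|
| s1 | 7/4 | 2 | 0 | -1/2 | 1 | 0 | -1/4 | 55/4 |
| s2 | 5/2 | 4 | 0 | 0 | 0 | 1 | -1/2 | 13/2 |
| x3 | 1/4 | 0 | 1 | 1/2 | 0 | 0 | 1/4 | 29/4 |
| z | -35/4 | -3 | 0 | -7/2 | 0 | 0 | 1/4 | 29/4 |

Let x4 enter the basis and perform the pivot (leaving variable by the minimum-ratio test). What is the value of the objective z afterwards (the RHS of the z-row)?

Ratio test on column x4 — row 1: entry -1/2 ≤ 0; row 2: entry 0 ≤ 0; row 3: (29/4)/(1/2) = 29/2. Minimum is 29/2 at row 3 (x3 leaves); pivot element 1/2.
Pivot on row 3; the z-row RHS becomes 29/4 − (-7/2)·(29/2) = 58.

58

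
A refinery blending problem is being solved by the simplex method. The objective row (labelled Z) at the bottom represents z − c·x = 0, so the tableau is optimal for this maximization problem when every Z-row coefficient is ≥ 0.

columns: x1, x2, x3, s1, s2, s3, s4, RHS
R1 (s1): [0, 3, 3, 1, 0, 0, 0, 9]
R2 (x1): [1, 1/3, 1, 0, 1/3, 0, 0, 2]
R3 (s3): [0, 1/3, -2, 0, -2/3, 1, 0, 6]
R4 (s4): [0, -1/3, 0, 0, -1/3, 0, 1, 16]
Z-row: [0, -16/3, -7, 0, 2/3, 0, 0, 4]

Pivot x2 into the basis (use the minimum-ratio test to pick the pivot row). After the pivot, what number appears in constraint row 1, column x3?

1

Ratio test on column x2 — row 1: 9/3 = 3; row 2: 2/(1/3) = 6; row 3: 6/(1/3) = 18; row 4: entry -1/3 ≤ 0. Minimum is 3 at row 1 (s1 leaves); pivot element 3.
Divide row 1 by 3; eliminate column x2 from the other rows.
In the new row 1, the x3 entry is the old entry divided by the pivot: 3/3 = 1.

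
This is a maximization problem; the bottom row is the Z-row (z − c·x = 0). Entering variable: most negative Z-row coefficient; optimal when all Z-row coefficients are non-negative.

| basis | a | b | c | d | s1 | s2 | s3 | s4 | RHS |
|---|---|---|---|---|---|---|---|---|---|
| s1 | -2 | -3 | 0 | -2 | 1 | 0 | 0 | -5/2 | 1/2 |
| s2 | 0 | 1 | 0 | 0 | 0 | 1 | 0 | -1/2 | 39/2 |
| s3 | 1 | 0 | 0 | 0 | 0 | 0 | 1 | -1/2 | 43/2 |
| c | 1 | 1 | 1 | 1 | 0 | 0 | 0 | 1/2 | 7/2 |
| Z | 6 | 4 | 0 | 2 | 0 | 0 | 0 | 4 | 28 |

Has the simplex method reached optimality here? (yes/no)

yes

Every Z-row coefficient is ≥ 0, so the tableau is optimal.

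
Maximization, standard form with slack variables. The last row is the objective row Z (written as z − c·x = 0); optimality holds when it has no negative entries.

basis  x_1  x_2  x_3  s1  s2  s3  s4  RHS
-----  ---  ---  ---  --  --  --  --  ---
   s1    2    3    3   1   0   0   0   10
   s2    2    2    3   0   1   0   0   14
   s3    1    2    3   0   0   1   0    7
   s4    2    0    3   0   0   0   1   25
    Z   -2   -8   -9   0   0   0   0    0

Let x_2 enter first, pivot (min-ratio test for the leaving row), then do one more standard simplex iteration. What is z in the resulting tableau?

27

Ratio test on column x_2 — row 1: 10/3 = 10/3; row 2: 14/2 = 7; row 3: 7/2 = 7/2; row 4: entry 0 ≤ 0. Minimum is 10/3 at row 1 (s1 leaves); pivot element 3.
Pivot on row 1; the Z-row RHS becomes 0 − (-8)·(10/3) = 80/3.
Next entering variable (most negative Z-row entry -1): x_3.
Ratio test on column x_3 — row 1: (10/3)/1 = 10/3; row 2: (22/3)/1 = 22/3; row 3: (1/3)/1 = 1/3; row 4: 25/3 = 25/3. Minimum is 1/3 at row 3 (s3 leaves); pivot element 1.
After the second pivot the Z-row RHS is 80/3 − (-1)·(1/3) = 27.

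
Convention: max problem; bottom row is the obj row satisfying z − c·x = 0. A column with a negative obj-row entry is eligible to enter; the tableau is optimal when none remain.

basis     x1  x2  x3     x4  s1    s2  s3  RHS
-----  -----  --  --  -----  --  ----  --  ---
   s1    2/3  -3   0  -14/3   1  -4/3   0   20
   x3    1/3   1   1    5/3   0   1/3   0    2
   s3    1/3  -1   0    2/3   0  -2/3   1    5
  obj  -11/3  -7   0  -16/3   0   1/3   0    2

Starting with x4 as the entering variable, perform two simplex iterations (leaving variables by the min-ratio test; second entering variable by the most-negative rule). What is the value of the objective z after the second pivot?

Ratio test on column x4 — row 1: entry -14/3 ≤ 0; row 2: 2/(5/3) = 6/5; row 3: 5/(2/3) = 15/2. Minimum is 6/5 at row 2 (x3 leaves); pivot element 5/3.
Pivot on row 2; the obj-row RHS becomes 2 − (-16/3)·(6/5) = 42/5.
Next entering variable (most negative obj-row entry -19/5): x2.
Ratio test on column x2 — row 1: entry -1/5 ≤ 0; row 2: (6/5)/(3/5) = 2; row 3: entry -7/5 ≤ 0. Minimum is 2 at row 2 (x4 leaves); pivot element 3/5.
After the second pivot the obj-row RHS is 42/5 − (-19/5)·2 = 16.

16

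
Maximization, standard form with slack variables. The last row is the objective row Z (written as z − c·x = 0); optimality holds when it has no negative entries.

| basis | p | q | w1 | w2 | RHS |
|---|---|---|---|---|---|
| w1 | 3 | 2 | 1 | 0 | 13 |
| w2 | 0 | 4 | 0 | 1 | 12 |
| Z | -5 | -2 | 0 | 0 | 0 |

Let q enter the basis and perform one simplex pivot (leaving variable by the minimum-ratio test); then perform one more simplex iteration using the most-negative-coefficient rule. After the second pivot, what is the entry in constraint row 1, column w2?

-1/6

Ratio test on column q — row 1: 13/2 = 13/2; row 2: 12/4 = 3. Minimum is 3 at row 2 (w2 leaves); pivot element 4.
Divide row 2 by 4; eliminate column q from the other rows.
Second iteration: most negative Z-row entry is -5 in column p, so p enters.
Ratio test on column p — row 1: 7/3 = 7/3; row 2: entry 0 ≤ 0. Minimum is 7/3 at row 1 (w1 leaves); pivot element 3.
Divide row 1 by 3; eliminate column p from the other rows.
After both pivots, the entry at constraint row 1, column w2 is -1/6.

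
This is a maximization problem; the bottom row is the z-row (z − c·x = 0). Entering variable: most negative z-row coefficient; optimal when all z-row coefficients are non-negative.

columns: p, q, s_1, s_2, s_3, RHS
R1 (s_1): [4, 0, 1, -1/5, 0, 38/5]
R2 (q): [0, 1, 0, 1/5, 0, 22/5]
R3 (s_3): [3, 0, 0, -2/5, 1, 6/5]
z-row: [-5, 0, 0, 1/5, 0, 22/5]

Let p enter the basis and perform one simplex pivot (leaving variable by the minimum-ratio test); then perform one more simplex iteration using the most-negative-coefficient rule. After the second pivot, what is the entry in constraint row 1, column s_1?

3

Ratio test on column p — row 1: (38/5)/4 = 19/10; row 2: entry 0 ≤ 0; row 3: (6/5)/3 = 2/5. Minimum is 2/5 at row 3 (s_3 leaves); pivot element 3.
Divide row 3 by 3; eliminate column p from the other rows.
Second iteration: most negative z-row entry is -7/15 in column s_2, so s_2 enters.
Ratio test on column s_2 — row 1: 6/(1/3) = 18; row 2: (22/5)/(1/5) = 22; row 3: entry -2/15 ≤ 0. Minimum is 18 at row 1 (s_1 leaves); pivot element 1/3.
Divide row 1 by 1/3; eliminate column s_2 from the other rows.
After both pivots, the entry at constraint row 1, column s_1 is 3.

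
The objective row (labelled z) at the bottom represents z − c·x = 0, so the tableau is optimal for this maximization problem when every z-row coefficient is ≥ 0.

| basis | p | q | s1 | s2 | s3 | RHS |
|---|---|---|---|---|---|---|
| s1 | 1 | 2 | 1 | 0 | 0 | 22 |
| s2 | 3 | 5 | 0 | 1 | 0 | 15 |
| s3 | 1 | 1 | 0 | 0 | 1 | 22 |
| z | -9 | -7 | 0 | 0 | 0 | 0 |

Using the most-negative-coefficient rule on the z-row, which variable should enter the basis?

p

Negative z-row entries: p: -9, q: -7.
The most negative is -9 in column p, so p enters.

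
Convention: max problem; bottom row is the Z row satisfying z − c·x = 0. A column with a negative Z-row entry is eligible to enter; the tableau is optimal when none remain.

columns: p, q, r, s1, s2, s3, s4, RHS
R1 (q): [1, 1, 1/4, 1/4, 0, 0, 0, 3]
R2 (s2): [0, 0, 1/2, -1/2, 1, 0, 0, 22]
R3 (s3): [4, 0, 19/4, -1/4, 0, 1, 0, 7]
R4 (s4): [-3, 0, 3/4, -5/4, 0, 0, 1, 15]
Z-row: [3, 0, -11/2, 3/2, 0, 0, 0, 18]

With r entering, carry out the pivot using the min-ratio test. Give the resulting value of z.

496/19

Ratio test on column r — row 1: 3/(1/4) = 12; row 2: 22/(1/2) = 44; row 3: 7/(19/4) = 28/19; row 4: 15/(3/4) = 20. Minimum is 28/19 at row 3 (s3 leaves); pivot element 19/4.
Pivot on row 3; the Z-row RHS becomes 18 − (-11/2)·(28/19) = 496/19.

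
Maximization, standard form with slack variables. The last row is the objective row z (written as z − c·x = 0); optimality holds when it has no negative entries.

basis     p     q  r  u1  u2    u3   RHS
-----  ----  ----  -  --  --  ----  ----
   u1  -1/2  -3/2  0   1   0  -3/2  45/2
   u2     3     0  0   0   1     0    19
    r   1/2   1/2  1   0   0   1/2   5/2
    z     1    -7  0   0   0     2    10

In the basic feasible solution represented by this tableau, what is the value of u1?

45/2

u1 is basic (row 1); its value is the RHS of that row, 45/2.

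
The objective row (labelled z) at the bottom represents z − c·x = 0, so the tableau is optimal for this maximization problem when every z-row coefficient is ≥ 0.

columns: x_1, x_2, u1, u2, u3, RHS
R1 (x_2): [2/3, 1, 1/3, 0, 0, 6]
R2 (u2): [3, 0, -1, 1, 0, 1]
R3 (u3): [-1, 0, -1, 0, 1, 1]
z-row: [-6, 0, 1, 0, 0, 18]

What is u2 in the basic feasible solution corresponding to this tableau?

u2 is basic (row 2); its value is the RHS of that row, 1.

1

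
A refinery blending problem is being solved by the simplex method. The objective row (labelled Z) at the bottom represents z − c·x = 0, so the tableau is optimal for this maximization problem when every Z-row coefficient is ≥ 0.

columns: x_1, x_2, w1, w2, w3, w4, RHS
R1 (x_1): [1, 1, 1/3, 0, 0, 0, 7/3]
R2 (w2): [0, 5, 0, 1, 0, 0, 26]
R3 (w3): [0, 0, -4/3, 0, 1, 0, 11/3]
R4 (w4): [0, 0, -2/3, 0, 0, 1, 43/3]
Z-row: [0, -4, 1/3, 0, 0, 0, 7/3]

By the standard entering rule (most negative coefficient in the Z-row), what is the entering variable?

Negative Z-row entries: x_2: -4.
The most negative is -4 in column x_2, so x_2 enters.

x_2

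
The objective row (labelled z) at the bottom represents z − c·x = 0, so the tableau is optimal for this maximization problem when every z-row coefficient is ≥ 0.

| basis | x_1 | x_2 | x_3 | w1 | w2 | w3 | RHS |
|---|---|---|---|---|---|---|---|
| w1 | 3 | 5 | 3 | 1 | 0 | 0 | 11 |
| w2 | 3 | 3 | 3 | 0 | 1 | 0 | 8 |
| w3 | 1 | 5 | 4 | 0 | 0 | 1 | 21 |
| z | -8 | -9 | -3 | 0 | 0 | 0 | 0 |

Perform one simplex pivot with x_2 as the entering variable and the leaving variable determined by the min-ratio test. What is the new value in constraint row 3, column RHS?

10

Ratio test on column x_2 — row 1: 11/5 = 11/5; row 2: 8/3 = 8/3; row 3: 21/5 = 21/5. Minimum is 11/5 at row 1 (w1 leaves); pivot element 5.
Divide row 1 by 5; eliminate column x_2 from the other rows.
Row 3 update in column RHS: 21 − 5·(11/5) = 10.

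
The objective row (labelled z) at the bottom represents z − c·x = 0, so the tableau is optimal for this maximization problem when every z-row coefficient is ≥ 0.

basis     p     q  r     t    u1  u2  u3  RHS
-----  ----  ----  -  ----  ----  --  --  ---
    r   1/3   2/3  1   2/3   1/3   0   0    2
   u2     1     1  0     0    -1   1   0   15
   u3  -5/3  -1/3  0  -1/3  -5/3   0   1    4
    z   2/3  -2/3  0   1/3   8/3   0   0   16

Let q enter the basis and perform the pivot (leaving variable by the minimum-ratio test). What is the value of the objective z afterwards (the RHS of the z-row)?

Ratio test on column q — row 1: 2/(2/3) = 3; row 2: 15/1 = 15; row 3: entry -1/3 ≤ 0. Minimum is 3 at row 1 (r leaves); pivot element 2/3.
Pivot on row 1; the z-row RHS becomes 16 − (-2/3)·3 = 18.

18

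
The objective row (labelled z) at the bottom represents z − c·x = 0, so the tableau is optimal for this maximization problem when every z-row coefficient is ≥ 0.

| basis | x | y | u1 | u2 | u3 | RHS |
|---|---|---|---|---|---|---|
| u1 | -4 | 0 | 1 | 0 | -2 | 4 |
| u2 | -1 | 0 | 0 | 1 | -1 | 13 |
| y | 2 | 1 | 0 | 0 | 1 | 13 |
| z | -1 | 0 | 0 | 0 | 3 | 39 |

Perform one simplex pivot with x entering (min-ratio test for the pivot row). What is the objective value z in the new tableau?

91/2

Ratio test on column x — row 1: entry -4 ≤ 0; row 2: entry -1 ≤ 0; row 3: 13/2 = 13/2. Minimum is 13/2 at row 3 (y leaves); pivot element 2.
Pivot on row 3; the z-row RHS becomes 39 − (-1)·(13/2) = 91/2.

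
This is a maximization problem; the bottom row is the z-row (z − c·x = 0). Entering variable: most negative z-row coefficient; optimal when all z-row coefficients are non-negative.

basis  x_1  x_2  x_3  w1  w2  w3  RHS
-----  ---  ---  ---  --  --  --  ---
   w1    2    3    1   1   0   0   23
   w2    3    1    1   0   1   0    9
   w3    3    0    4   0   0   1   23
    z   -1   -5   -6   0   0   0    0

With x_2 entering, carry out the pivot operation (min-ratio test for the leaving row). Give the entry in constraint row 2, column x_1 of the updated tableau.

7/3

Ratio test on column x_2 — row 1: 23/3 = 23/3; row 2: 9/1 = 9; row 3: entry 0 ≤ 0. Minimum is 23/3 at row 1 (w1 leaves); pivot element 3.
Divide row 1 by 3; eliminate column x_2 from the other rows.
Row 2 update in column x_1: 3 − 1·(2/3) = 7/3.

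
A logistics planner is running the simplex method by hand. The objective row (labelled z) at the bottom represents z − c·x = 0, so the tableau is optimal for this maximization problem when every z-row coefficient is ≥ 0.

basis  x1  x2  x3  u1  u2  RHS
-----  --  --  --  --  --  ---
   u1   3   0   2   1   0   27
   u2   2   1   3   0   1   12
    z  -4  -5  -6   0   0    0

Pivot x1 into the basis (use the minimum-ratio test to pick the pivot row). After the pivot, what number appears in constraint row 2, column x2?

1/2

Ratio test on column x1 — row 1: 27/3 = 9; row 2: 12/2 = 6. Minimum is 6 at row 2 (u2 leaves); pivot element 2.
Divide row 2 by 2; eliminate column x1 from the other rows.
In the new row 2, the x2 entry is the old entry divided by the pivot: 1/2 = 1/2.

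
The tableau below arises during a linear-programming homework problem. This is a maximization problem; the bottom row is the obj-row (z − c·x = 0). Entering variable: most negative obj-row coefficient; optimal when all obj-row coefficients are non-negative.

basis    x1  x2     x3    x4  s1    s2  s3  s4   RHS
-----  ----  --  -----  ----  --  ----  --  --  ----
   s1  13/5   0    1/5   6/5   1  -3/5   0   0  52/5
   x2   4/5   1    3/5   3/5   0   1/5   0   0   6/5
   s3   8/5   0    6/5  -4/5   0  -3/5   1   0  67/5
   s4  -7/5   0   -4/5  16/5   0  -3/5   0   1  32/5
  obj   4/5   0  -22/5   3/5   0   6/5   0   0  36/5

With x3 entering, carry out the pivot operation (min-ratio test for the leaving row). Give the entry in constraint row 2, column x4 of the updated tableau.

1

Ratio test on column x3 — row 1: (52/5)/(1/5) = 52; row 2: (6/5)/(3/5) = 2; row 3: (67/5)/(6/5) = 67/6; row 4: entry -4/5 ≤ 0. Minimum is 2 at row 2 (x2 leaves); pivot element 3/5.
Divide row 2 by 3/5; eliminate column x3 from the other rows.
In the new row 2, the x4 entry is the old entry divided by the pivot: (3/5)/(3/5) = 1.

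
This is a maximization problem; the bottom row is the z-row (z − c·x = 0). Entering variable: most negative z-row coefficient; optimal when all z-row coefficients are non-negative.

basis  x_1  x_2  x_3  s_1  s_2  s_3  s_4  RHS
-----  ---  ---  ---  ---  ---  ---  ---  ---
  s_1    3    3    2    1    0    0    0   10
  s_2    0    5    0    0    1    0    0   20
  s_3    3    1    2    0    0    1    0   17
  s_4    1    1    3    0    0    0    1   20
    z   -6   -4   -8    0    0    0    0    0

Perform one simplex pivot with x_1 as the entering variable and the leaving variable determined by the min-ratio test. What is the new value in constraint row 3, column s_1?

Ratio test on column x_1 — row 1: 10/3 = 10/3; row 2: entry 0 ≤ 0; row 3: 17/3 = 17/3; row 4: 20/1 = 20. Minimum is 10/3 at row 1 (s_1 leaves); pivot element 3.
Divide row 1 by 3; eliminate column x_1 from the other rows.
Row 3 update in column s_1: 0 − 3·(1/3) = -1.

-1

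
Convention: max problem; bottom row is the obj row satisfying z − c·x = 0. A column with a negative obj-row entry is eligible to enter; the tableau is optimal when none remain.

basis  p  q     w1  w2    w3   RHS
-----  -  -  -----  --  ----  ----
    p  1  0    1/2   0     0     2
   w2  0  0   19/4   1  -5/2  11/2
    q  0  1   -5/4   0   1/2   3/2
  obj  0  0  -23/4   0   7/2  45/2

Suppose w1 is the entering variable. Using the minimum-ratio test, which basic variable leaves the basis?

Column w1 entries and ratios — p: 2/(1/2) = 4; w2: (11/2)/(19/4) = 22/19; q: -5/4 ≤ 0, skip.
Smallest ratio is 22/19 in the row of w2, so w2 leaves.

w2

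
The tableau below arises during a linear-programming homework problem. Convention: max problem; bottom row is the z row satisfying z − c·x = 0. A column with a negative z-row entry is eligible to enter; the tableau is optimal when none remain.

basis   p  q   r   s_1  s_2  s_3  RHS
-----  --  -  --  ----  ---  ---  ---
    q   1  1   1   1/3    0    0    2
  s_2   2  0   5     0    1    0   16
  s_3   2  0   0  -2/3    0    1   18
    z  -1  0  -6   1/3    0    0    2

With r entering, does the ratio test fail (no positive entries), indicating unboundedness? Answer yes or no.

Column r has positive entries in row(s) 1, 2, so the ratio test bounds it — not unbounded.

no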